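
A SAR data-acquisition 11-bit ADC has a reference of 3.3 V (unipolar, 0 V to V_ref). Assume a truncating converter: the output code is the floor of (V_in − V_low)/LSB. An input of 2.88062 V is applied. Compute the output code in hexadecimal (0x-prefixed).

code 0x6FB (decimal 1787)

LSB = 3.3 V / 2048 = 1.611 mV.
(V_in − V_low)/LSB = (2.88062 − 0) / 0.00161133 = 1787.730.
So the output code is 1787.
In hexadecimal (0x-prefixed): 0x6FB.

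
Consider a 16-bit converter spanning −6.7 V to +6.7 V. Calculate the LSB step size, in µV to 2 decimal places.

Full-scale span = 13.4 V.
LSB = 13.4 / 2^16 = 13.4 / 65536 = 0.000204468 V = 204.47 µV.

204.47 µV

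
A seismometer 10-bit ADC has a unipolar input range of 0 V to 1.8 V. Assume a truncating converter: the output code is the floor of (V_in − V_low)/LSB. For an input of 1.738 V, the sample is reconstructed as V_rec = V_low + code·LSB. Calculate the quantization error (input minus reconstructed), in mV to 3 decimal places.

1.281 mV

LSB = 1.8/2^10 = 1.758 mV.
(1.738 − 0)/0.00175781 = 988.7289; ⌊·⌋ gives code 988.
Reconstructed: 1.7367188 V.
Difference: 0.00128125 V → 1.281 mV.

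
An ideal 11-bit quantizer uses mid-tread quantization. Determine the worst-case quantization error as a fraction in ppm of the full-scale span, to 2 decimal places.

244.14 ppm

Rounding → worst-case error = ½ LSB = V_FS/2^12, so 1e+06/4096 = 244.141 ppm of full scale.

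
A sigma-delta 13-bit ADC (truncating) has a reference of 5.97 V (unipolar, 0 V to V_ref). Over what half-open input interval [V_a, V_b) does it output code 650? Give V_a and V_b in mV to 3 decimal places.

LSB = 5.97/2^13 = 0.729 mV.
V_a = V_low + 650·LSB = 0.473694 V; V_b = V_low + 651·LSB = 0.474423 V.

[473.694 mV, 474.423 mV)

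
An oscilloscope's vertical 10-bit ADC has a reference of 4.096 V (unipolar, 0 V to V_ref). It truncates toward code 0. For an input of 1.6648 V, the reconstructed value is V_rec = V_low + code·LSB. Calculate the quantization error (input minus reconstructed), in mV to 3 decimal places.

0.800 mV

One LSB is 4.096 V / 1024 = 4.000 mV.
(V_in − V_low)/LSB = (1.6648 − 0)/0.004 = 416.2000 → code 416 (floor).
V_rec = 0 + 416·0.004 = 1.664 V.
Error = 1.6648 − 1.664 = 0.0008 V = 0.800 mV.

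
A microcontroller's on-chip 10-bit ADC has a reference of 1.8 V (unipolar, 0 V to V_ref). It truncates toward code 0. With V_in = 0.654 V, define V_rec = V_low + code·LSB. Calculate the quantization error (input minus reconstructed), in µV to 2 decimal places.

Step size: 1.8 V ÷ 2^10 = 1.758 mV.
(V_in − V_low)/LSB = (0.654 − 0)/0.00175781 = 372.0533 → code 372 (floor).
Code 372 maps back to 0 + 372×0.00175781 V = 0.65390625 V.
V_in − V_rec = 9.375e-05 V = 93.75 µV.

93.75 µV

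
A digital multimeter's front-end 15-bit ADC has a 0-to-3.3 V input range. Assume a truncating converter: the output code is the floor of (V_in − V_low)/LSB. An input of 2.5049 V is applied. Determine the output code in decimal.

code 24872

Full-scale span = 3.3 V; LSB = 3.3/2^15 = 100.71 µV.
Input sits at 24872.898 steps above V_low.
⌊·⌋(24872.898) = 24872.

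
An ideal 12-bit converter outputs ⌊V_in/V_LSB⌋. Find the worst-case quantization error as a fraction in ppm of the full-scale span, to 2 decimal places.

244.14 ppm

Truncating → worst-case error = 1 LSB = V_FS/2^12, so 1e+06/4096 = 244.141 ppm of full scale.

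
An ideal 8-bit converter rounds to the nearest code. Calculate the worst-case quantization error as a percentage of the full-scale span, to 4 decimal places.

0.1953 %

Rounding → worst-case error = ½ LSB = V_FS/2^9, so 100/512 = 0.195312 % of full scale.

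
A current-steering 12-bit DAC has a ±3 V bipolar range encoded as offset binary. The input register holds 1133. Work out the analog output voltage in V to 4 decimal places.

LSB = 6 V / 2^12 = 1.465 mV.
V_out = (−3) + 1133 × 0.00146484 V = -1.34033 V.

-1.3403 V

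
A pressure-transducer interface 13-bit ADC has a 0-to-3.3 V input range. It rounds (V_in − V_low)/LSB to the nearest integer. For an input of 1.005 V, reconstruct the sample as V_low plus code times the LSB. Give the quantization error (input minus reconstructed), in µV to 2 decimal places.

Step size: 3.3 V ÷ 2^13 = 402.83 µV.
(1.005 − 0)/0.000402832 = 2494.8364; round gives code 2495.
V_rec = 0 + 2495·0.000402832 = 1.0050659 V.
Error = 1.005 − 1.0050659 = -6.5918e-05 V = -65.92 µV.

-65.92 µV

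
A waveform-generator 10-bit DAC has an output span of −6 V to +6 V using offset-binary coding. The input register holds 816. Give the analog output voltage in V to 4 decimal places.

LSB = 12 V / 2^10 = 11.719 mV.
V_out = (−6) + 816 × 0.0117188 V = 3.5625 V.

3.5625 V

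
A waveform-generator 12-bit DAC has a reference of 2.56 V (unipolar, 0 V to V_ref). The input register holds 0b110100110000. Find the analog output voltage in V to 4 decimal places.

LSB = 2.56 V / 2^12 = 0.625 mV.
Code 0b110100110000 = 3376 decimal.
V_out = 0 + 3376 × 0.000625 V = 2.11 V.

2.1100 V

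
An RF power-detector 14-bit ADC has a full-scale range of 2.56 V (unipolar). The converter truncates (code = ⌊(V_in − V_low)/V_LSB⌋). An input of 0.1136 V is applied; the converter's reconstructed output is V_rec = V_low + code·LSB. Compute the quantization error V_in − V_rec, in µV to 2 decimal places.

6.25 µV

Step size: 2.56 V ÷ 2^14 = 156.25 µV.
(V_in − V_low)/LSB = (0.1136 − 0)/0.00015625 = 727.0400 → code 727 (floor).
Reconstructed: 0.11359375 V.
Error = 0.1136 − 0.11359375 = 6.25e-06 V = 6.25 µV.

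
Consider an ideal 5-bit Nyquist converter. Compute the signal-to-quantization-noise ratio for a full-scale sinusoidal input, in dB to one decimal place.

SNR ≈ 6.02·N + 1.76 dB = 6.02·5 + 1.76 = 31.86 dB.

31.9 dB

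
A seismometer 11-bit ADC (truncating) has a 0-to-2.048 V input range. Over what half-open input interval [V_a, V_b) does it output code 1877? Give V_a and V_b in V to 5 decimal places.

LSB = 2.048/2^11 = 1.000 mV.
V_a = V_low + 1877·LSB = 1.877 V; V_b = V_low + 1878·LSB = 1.878 V.

[1.87700 V, 1.87800 V)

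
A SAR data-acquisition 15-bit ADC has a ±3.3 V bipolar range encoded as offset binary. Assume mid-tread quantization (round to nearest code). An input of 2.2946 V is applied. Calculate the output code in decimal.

Full-scale span = 6.6 V; LSB = 6.6/2^15 = 201.42 µV.
(2.2946 − (−3.3)) / 0.000201416 = 27776.341 LSBs.
round(27776.341) = 27776.

code 27776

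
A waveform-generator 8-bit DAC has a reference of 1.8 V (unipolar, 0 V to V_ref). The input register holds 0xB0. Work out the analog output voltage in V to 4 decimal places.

1.2375 V

LSB = 1.8 V / 2^8 = 7.031 mV.
Code 0xB0 = 176 decimal.
V_out = 0 + 176 × 0.00703125 V = 1.2375 V.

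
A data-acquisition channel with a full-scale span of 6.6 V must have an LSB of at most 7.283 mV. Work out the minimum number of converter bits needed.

10 bits

Number of steps required ≥ 6.6 V / 7.283 mV = 906.22.
Need 2^N ≥ 906.22; 2^9 = 512, 2^10 = 1024.
Minimum N = 10.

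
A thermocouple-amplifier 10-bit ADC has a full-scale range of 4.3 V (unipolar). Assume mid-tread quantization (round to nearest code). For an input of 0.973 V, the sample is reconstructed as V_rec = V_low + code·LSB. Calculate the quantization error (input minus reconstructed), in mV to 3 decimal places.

One LSB is 4.3 V / 1024 = 4.199 mV.
(0.973 − 0)/0.00419922 = 231.7098; round gives code 232.
Code 232 maps back to 0 + 232×0.00419922 V = 0.97421875 V.
V_in − V_rec = -0.00121875 V = -1.219 mV.

-1.219 mV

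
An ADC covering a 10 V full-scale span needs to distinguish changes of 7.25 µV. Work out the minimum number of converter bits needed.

21 bits

Number of steps required ≥ 10 V / 7.25 µV = 1379310.34.
Need 2^N ≥ 1379310.34; 2^20 = 1048576, 2^21 = 2097152.
Minimum N = 21.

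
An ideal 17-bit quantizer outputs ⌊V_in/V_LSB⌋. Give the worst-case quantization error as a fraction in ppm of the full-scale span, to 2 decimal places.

Truncating → worst-case error = 1 LSB = V_FS/2^17, so 1e+06/131072 = 7.62939 ppm of full scale.

7.63 ppm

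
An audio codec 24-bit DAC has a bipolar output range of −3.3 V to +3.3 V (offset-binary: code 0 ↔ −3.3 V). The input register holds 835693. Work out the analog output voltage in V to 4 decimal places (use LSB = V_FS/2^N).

-2.9712 V

LSB = 6.6 V / 2^24 = 0.39 µV.
V_out = (−3.3) + 835693 × 3.93391e-07 V = -2.97125 V.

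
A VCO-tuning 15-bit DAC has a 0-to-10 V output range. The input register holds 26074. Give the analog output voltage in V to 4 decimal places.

7.9572 V

LSB = 10 V / 2^15 = 305.18 µV.
V_out = 0 + 26074 × 0.000305176 V = 7.95715 V.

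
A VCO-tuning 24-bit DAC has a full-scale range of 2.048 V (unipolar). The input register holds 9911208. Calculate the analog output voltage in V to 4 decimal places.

LSB = 2.048 V / 2^24 = 0.12 µV.
V_out = 0 + 9911208 × 1.2207e-07 V = 1.20986 V.

1.2099 V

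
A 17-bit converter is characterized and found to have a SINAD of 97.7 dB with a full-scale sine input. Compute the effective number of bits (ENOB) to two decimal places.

15.94 bits

ENOB = (SINAD − 1.76) / 6.02 = (97.7 − 1.76)/6.02 = 15.937.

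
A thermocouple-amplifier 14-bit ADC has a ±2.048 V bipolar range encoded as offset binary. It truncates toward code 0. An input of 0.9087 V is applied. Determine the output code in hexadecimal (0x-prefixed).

Full-scale span = 4.096 V; LSB = 4.096/2^14 = 250.00 µV.
Input sits at 11826.800 steps above V_low.
⌊·⌋(11826.800) = 11826.
In hexadecimal (0x-prefixed): 0x2E32.

code 0x2E32 (decimal 11826)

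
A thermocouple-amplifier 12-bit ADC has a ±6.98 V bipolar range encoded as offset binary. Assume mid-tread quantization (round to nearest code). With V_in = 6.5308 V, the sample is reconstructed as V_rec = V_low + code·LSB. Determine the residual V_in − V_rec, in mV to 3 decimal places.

0.683 mV

LSB = 13.96/2^12 = 3.408 mV.
(6.5308 − (−6.98))/0.0034082 = 3964.2003; round gives code 3964.
V_rec = (−6.98) + 3964·0.0034082 = 6.5301172 V.
Error = 6.5308 − 6.5301172 = 0.000682813 V = 0.683 mV.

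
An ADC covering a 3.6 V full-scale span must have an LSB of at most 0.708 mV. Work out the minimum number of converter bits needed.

13 bits

Number of steps required ≥ 3.6 V / 0.708 mV = 5084.75.
Need 2^N ≥ 5084.75; 2^12 = 4096, 2^13 = 8192.
Minimum N = 13.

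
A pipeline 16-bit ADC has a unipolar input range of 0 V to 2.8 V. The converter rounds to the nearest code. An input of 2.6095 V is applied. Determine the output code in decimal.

LSB = 2.8 V / 65536 = 42.72 µV.
(2.6095 − 0) / 4.27246e-05 = 61077.211 LSBs.
So the output code is 61077.

code 61077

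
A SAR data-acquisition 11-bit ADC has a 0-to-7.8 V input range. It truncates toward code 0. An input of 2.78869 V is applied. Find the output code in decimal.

Full-scale span = 7.8 V; LSB = 7.8/2^11 = 3.809 mV.
(V_in − V_low)/LSB = (2.78869 − 0) / 0.00380859 = 732.210.
⌊·⌋(732.210) = 732.

code 732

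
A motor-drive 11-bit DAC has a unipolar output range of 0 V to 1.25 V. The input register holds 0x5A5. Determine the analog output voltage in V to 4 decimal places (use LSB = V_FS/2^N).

0.8820 V

LSB = 1.25 V / 2^11 = 0.610 mV.
Code 0x5A5 = 1445 decimal.
V_out = 0 + 1445 × 0.000610352 V = 0.881958 V.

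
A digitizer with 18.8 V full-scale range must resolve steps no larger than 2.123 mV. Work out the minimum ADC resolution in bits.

14 bits

Number of steps required ≥ 18.8 V / 2.123 mV = 8855.39.
Need 2^N ≥ 8855.39; 2^13 = 8192, 2^14 = 16384.
Minimum N = 14.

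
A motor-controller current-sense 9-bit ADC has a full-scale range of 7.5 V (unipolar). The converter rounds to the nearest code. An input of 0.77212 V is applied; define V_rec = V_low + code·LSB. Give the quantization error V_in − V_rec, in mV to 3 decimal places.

-4.247 mV

Step size: 7.5 V ÷ 2^9 = 14.648 mV.
(V_in − V_low)/LSB = (0.77212 − 0)/0.0146484 = 52.7101 → code 53 (round).
Code 53 maps back to 0 + 53×0.0146484 V = 0.77636719 V.
V_in − V_rec = -0.00424719 V = -4.247 mV.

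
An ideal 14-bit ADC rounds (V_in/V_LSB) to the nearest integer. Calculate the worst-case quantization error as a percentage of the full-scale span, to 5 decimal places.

Rounding → worst-case error = ½ LSB = V_FS/2^15, so 100/32768 = 0.00305176 % of full scale.

0.00305 %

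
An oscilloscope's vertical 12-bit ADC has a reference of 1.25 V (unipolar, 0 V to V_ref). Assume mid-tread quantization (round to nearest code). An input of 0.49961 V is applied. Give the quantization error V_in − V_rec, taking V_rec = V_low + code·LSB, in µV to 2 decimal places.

37.25 µV

One LSB is 1.25 V / 4096 = 305.18 µV.
Scaled input = 1637.1220 LSBs, so code = 1637.
V_rec = 0 + 1637·0.000305176 = 0.49957275 V.
Error = 0.49961 − 0.49957275 = 3.72461e-05 V = 37.25 µV.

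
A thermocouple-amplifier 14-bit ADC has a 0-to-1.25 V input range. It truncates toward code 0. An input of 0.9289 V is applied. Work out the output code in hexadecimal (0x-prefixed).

Full-scale span = 1.25 V; LSB = 1.25/2^14 = 76.29 µV.
(V_in − V_low)/LSB = (0.9289 − 0) / 7.62939e-05 = 12175.278.
Floor → code 12175.
In hexadecimal (0x-prefixed): 0x2F8F.

code 0x2F8F (decimal 12175)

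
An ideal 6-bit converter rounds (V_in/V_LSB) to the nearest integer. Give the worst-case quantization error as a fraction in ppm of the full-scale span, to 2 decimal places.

7812.50 ppm

Rounding → worst-case error = ½ LSB = V_FS/2^7, so 1e+06/128 = 7812.5 ppm of full scale.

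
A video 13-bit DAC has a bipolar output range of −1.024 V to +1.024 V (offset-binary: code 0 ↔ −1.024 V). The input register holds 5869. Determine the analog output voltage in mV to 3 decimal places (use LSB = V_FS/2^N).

LSB = 2.048 V / 2^13 = 250.00 µV.
V_out = (−1.024) + 5869 × 0.00025 V = 0.44325 V.
= 443.250 mV.

443.250 mV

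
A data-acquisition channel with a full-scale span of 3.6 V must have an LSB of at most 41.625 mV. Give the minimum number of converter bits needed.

7 bits

Number of steps required ≥ 3.6 V / 41.625 mV = 86.49.
Need 2^N ≥ 86.49; 2^6 = 64, 2^7 = 128.
Minimum N = 7.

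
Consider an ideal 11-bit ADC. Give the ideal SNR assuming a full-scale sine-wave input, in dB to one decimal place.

68.0 dB

SNR ≈ 6.02·N + 1.76 dB = 6.02·11 + 1.76 = 67.98 dB.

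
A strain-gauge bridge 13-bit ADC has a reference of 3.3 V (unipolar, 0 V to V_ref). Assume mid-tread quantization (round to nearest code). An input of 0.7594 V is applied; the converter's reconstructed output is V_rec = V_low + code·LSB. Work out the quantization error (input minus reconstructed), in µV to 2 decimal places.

61.62 µV

Step size: 3.3 V ÷ 2^13 = 402.83 µV.
(V_in − V_low)/LSB = (0.7594 − 0)/0.000402832 = 1885.1530 → code 1885 (round).
Code 1885 maps back to 0 + 1885×0.000402832 V = 0.75933838 V.
Error = 0.7594 − 0.75933838 = 6.16211e-05 V = 61.62 µV.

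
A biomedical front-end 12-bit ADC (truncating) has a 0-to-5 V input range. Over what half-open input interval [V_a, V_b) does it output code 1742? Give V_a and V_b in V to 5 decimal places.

[2.12646 V, 2.12769 V)

LSB = 5/2^12 = 1.221 mV.
V_a = V_low + 1742·LSB = 2.12646 V; V_b = V_low + 1743·LSB = 2.12769 V.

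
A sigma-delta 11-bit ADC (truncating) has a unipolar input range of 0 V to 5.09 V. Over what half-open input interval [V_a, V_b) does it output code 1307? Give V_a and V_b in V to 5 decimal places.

[3.24835 V, 3.25084 V)

LSB = 5.09/2^11 = 2.485 mV.
V_a = V_low + 1307·LSB = 3.24835 V; V_b = V_low + 1308·LSB = 3.25084 V.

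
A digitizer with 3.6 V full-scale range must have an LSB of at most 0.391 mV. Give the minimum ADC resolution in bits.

14 bits

Number of steps required ≥ 3.6 V / 0.391 mV = 9207.16.
Need 2^N ≥ 9207.16; 2^13 = 8192, 2^14 = 16384.
Minimum N = 14.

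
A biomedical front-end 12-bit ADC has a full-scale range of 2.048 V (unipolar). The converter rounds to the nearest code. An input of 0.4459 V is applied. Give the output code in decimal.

With 4096 levels over 2.048 V, one step is 0.500 mV.
(V_in − V_low)/LSB = (0.4459 − 0) / 0.0005 = 891.800.
round(891.800) = 892.

code 892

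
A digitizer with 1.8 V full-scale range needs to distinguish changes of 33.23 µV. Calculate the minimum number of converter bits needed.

Number of steps required ≥ 1.8 V / 33.23 µV = 54167.92.
Need 2^N ≥ 54167.92; 2^15 = 32768, 2^16 = 65536.
Minimum N = 16.

16 bits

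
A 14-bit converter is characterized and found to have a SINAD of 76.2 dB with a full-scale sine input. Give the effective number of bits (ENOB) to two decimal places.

ENOB = (SINAD − 1.76) / 6.02 = (76.2 − 1.76)/6.02 = 12.365.

12.37 bits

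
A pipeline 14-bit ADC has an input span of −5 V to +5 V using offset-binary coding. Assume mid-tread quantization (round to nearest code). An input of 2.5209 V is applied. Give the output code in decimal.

code 12322

Full-scale span = 10 V; LSB = 10/2^14 = 0.610 mV.
Input sits at 12322.243 steps above V_low.
round(12322.243) = 12322.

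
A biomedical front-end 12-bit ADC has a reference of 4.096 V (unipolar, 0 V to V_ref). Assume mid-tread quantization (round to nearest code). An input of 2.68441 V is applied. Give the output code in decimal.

LSB = 4.096 V / 4096 = 1.000 mV.
(2.68441 − 0) / 0.001 = 2684.410 LSBs.
Round → code 2684.

code 2684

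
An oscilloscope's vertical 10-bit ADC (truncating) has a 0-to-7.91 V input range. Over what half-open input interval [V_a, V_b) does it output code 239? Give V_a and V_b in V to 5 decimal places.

LSB = 7.91/2^10 = 7.725 mV.
V_a = V_low + 239·LSB = 1.84618 V; V_b = V_low + 240·LSB = 1.85391 V.

[1.84618 V, 1.85391 V)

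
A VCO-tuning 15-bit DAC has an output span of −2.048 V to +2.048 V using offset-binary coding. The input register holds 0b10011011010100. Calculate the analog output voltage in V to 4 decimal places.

LSB = 4.096 V / 2^15 = 125.00 µV.
Code 0b10011011010100 = 9940 decimal.
V_out = (−2.048) + 9940 × 0.000125 V = -0.8055 V.

-0.8055 V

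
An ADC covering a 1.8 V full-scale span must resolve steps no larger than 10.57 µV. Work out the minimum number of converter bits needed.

18 bits

Number of steps required ≥ 1.8 V / 10.57 µV = 170293.28.
Need 2^N ≥ 170293.28; 2^17 = 131072, 2^18 = 262144.
Minimum N = 18.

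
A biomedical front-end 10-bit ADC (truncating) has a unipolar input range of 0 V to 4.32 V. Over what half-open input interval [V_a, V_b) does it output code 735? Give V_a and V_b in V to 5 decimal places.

[3.10078 V, 3.10500 V)

LSB = 4.32/2^10 = 4.219 mV.
V_a = V_low + 735·LSB = 3.10078 V; V_b = V_low + 736·LSB = 3.105 V.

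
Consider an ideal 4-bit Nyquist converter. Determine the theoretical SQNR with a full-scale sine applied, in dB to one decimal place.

SNR ≈ 6.02·N + 1.76 dB = 6.02·4 + 1.76 = 25.84 dB.

25.8 dB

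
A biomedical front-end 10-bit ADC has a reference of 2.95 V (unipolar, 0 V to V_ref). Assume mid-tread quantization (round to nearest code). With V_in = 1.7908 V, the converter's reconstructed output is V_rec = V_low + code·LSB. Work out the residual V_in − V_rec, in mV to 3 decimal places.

-1.095 mV

LSB = 2.95/2^10 = 2.881 mV.
Scaled input = 621.6201 LSBs, so code = 622.
V_rec = 0 + 622·0.00288086 = 1.7918945 V.
Error = 1.7908 − 1.7918945 = -0.00109453 V = -1.095 mV.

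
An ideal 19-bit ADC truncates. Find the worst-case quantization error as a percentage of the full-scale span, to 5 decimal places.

Truncating → worst-case error = 1 LSB = V_FS/2^19, so 100/524288 = 0.000190735 % of full scale.

0.00019 %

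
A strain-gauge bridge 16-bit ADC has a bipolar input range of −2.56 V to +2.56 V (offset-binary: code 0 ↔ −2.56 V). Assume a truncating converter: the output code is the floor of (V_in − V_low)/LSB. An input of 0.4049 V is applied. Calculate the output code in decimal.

code 37950

With 65536 levels over 5.12 V, one step is 78.12 µV.
(V_in − V_low)/LSB = (0.4049 − (−2.56)) / 7.8125e-05 = 37950.720.
Floor → code 37950.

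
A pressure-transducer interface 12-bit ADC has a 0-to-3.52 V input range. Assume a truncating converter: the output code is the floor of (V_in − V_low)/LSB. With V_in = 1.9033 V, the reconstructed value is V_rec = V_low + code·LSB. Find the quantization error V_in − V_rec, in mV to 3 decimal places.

0.644 mV

One LSB is 3.52 V / 4096 = 0.859 mV.
(1.9033 − 0)/0.000859375 = 2214.7491; ⌊·⌋ gives code 2214.
V_rec = 0 + 2214·0.000859375 = 1.9026562 V.
Error = 1.9033 − 1.9026562 = 0.00064375 V = 0.644 mV.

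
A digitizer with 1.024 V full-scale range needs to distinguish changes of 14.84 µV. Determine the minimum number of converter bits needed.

Number of steps required ≥ 1.024 V / 14.84 µV = 69002.70.
Need 2^N ≥ 69002.70; 2^16 = 65536, 2^17 = 131072.
Minimum N = 17.

17 bits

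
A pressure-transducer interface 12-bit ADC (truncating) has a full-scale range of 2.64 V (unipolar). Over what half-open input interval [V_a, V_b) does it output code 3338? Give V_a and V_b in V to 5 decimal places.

[2.15145 V, 2.15209 V)

LSB = 2.64/2^12 = 0.645 mV.
V_a = V_low + 3338·LSB = 2.15145 V; V_b = V_low + 3339·LSB = 2.15209 V.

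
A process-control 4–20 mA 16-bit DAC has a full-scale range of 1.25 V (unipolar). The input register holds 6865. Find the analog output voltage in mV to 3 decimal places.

LSB = 1.25 V / 2^16 = 19.07 µV.
V_out = 0 + 6865 × 1.90735e-05 V = 0.130939 V.
= 130.939 mV.

130.939 mV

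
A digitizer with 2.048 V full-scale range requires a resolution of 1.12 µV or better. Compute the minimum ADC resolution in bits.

Number of steps required ≥ 2.048 V / 1.12 µV = 1828571.43.
Need 2^N ≥ 1828571.43; 2^20 = 1048576, 2^21 = 2097152.
Minimum N = 21.

21 bits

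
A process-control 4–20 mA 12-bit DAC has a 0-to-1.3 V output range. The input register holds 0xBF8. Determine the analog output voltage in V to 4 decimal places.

LSB = 1.3 V / 2^12 = 317.38 µV.
Code 0xBF8 = 3064 decimal.
V_out = 0 + 3064 × 0.000317383 V = 0.972461 V.

0.9725 V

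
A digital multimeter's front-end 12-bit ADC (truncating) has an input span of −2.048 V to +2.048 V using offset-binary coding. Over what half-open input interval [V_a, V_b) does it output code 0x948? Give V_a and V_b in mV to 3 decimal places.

[328.000 mV, 329.000 mV)

LSB = 4.096/2^12 = 1.000 mV.
Code 0x948 = 2376 decimal.
V_a = V_low + 2376·LSB = 0.328 V; V_b = V_low + 2377·LSB = 0.329 V.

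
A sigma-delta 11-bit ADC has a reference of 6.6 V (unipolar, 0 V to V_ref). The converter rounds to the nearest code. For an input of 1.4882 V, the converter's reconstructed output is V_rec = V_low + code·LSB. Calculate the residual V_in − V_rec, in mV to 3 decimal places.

-0.667 mV

Step size: 6.6 V ÷ 2^11 = 3.223 mV.
Scaled input = 461.7930 LSBs, so code = 462.
Reconstructed: 1.4888672 V.
Error = 1.4882 − 1.4888672 = -0.000667188 V = -0.667 mV.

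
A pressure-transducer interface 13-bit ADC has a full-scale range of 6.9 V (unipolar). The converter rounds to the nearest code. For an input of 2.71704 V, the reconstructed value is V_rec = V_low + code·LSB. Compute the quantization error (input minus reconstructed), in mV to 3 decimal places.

LSB = 6.9/2^13 = 0.842 mV.
(V_in − V_low)/LSB = (2.71704 − 0)/0.000842285 = 3225.7959 → code 3226 (round).
Reconstructed: 2.7172119 V.
Error = 2.71704 − 2.7172119 = -0.000171914 V = -0.172 mV.

-0.172 mV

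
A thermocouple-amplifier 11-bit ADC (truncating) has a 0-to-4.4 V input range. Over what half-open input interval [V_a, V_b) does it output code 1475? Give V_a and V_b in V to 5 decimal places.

[3.16895 V, 3.17109 V)

LSB = 4.4/2^11 = 2.148 mV.
V_a = V_low + 1475·LSB = 3.16895 V; V_b = V_low + 1476·LSB = 3.17109 V.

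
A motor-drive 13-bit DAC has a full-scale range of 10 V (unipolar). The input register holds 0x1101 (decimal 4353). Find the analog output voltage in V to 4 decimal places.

LSB = 10 V / 2^13 = 1.221 mV.
Code 0x1101 = 4353 decimal.
V_out = 0 + 4353 × 0.0012207 V = 5.31372 V.

5.3137 V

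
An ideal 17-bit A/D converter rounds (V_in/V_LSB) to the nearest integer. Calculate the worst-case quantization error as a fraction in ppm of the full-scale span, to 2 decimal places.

3.81 ppm

Rounding → worst-case error = ½ LSB = V_FS/2^18, so 1e+06/262144 = 3.8147 ppm of full scale.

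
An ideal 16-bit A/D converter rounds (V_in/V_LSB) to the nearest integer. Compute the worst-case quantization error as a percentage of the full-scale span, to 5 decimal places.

0.00076 %

Rounding → worst-case error = ½ LSB = V_FS/2^17, so 100/131072 = 0.000762939 % of full scale.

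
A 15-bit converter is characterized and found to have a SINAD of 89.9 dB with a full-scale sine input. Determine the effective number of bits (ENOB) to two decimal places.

ENOB = (SINAD − 1.76) / 6.02 = (89.9 − 1.76)/6.02 = 14.641.

14.64 bits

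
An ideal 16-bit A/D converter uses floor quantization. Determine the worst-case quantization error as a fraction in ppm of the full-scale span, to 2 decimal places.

Truncating → worst-case error = 1 LSB = V_FS/2^16, so 1e+06/65536 = 15.2588 ppm of full scale.

15.26 ppm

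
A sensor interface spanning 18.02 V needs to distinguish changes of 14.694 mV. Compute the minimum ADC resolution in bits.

Number of steps required ≥ 18.02 V / 14.694 mV = 1226.35.
Need 2^N ≥ 1226.35; 2^10 = 1024, 2^11 = 2048.
Minimum N = 11.

11 bits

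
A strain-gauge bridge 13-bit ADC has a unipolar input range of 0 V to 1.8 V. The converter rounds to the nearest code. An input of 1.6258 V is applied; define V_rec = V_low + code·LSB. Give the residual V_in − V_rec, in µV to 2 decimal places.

43.16 µV

LSB = 1.8/2^13 = 219.73 µV.
(1.6258 − 0)/0.000219727 = 7399.1964; round gives code 7399.
V_rec = 0 + 7399·0.000219727 = 1.6257568 V.
Difference: 4.31641e-05 V → 43.16 µV.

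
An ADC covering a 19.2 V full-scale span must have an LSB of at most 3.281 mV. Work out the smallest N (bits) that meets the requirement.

Number of steps required ≥ 19.2 V / 3.281 mV = 5851.87.
Need 2^N ≥ 5851.87; 2^12 = 4096, 2^13 = 8192.
Minimum N = 13.

13 bits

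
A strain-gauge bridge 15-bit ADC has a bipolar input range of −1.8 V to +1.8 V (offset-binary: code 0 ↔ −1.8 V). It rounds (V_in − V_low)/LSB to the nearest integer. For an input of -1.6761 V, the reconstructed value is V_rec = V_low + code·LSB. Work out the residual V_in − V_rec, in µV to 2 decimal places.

One LSB is 3.6 V / 32768 = 109.86 µV.
(-1.6761 − (−1.8))/0.000109863 = 1127.7653; round gives code 1128.
V_rec = (−1.8) + 1128·0.000109863 = -1.6760742 V.
Error = -1.6761 − (−1.6760742) = -2.57812e-05 V = -25.78 µV.

-25.78 µV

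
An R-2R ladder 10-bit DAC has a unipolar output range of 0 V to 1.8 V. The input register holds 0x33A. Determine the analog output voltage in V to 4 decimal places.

1.4520 V

LSB = 1.8 V / 2^10 = 1.758 mV.
Code 0x33A = 826 decimal.
V_out = 0 + 826 × 0.00175781 V = 1.45195 V.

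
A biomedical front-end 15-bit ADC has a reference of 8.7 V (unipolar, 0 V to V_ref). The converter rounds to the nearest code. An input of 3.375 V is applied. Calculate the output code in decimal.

LSB = 8.7 V / 32768 = 265.50 µV.
(V_in − V_low)/LSB = (3.375 − 0) / 0.000265503 = 12711.724.
round(12711.724) = 12712.

code 12712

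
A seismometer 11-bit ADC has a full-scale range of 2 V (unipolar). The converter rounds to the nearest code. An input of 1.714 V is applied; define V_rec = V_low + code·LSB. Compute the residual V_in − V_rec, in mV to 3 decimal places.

0.133 mV

Step size: 2 V ÷ 2^11 = 0.977 mV.
(1.714 − 0)/0.000976562 = 1755.1360; round gives code 1755.
V_rec = 0 + 1755·0.000976562 = 1.7138672 V.
Error = 1.714 − 1.7138672 = 0.000132813 V = 0.133 mV.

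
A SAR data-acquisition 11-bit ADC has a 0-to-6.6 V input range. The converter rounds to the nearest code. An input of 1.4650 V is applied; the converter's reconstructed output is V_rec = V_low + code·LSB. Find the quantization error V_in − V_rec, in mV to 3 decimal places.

Step size: 6.6 V ÷ 2^11 = 3.223 mV.
(1.4650 − 0)/0.00322266 = 454.5939; round gives code 455.
Reconstructed: 1.4663086 V.
Difference: -0.00130859 V → -1.309 mV.

-1.309 mV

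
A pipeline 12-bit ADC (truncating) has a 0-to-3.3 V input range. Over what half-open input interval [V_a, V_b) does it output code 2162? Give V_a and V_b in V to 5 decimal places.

[1.74185 V, 1.74265 V)

LSB = 3.3/2^12 = 0.806 mV.
V_a = V_low + 2162·LSB = 1.74185 V; V_b = V_low + 2163·LSB = 1.74265 V.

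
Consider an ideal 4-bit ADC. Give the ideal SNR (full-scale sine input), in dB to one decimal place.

SNR ≈ 6.02·N + 1.76 dB = 6.02·4 + 1.76 = 25.84 dB.

25.8 dB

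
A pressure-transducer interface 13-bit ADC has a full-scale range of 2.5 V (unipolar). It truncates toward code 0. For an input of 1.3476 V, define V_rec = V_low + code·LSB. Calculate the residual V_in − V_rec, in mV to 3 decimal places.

One LSB is 2.5 V / 8192 = 305.18 µV.
(V_in − V_low)/LSB = (1.3476 − 0)/0.000305176 = 4415.8157 → code 4415 (floor).
Reconstructed: 1.3473511 V.
Difference: 0.000248926 V → 0.249 mV.

0.249 mV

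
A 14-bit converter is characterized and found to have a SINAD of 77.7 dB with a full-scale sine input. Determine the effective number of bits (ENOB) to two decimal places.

12.61 bits

ENOB = (SINAD − 1.76) / 6.02 = (77.7 − 1.76)/6.02 = 12.615.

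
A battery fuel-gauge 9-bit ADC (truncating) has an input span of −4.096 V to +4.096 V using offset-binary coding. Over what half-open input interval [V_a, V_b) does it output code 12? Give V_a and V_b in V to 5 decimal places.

LSB = 8.192/2^9 = 16.000 mV.
V_a = V_low + 12·LSB = -3.904 V; V_b = V_low + 13·LSB = -3.888 V.

[-3.90400 V, -3.88800 V)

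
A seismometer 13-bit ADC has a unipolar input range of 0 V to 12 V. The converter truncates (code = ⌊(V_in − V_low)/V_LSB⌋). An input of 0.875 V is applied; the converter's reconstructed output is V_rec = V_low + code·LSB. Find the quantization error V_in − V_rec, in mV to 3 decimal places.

0.488 mV

LSB = 12/2^13 = 1.465 mV.
(0.875 − 0)/0.00146484 = 597.3333; ⌊·⌋ gives code 597.
V_rec = 0 + 597·0.00146484 = 0.87451172 V.
Difference: 0.000488281 V → 0.488 mV.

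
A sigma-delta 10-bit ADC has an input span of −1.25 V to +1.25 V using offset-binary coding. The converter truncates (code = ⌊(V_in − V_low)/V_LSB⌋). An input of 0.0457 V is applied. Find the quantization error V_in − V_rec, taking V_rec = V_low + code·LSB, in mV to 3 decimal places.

1.755 mV

LSB = 2.5/2^10 = 2.441 mV.
(0.0457 − (−1.25))/0.00244141 = 530.7187; ⌊·⌋ gives code 530.
V_rec = (−1.25) + 530·0.00244141 = 0.043945312 V.
Error = 0.0457 − 0.043945312 = 0.00175469 V = 1.755 mV.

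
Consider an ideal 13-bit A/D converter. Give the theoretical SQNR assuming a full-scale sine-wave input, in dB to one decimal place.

80.0 dB

SNR ≈ 6.02·N + 1.76 dB = 6.02·13 + 1.76 = 80.02 dB.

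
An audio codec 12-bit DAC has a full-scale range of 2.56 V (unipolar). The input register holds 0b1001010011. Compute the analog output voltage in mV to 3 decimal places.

LSB = 2.56 V / 2^12 = 0.625 mV.
Code 0b1001010011 = 595 decimal.
V_out = 0 + 595 × 0.000625 V = 0.371875 V.
= 371.875 mV.

371.875 mV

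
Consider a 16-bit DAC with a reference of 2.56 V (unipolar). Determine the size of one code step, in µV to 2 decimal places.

39.06 µV

Full-scale span = 2.56 V.
LSB = 2.56 / 2^16 = 2.56 / 65536 = 3.90625e-05 V = 39.06 µV.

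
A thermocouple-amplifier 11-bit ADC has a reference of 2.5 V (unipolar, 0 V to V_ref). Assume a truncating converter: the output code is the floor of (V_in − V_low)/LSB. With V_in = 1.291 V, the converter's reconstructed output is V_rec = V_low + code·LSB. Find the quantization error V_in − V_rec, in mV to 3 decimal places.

Step size: 2.5 V ÷ 2^11 = 1.221 mV.
Scaled input = 1057.5872 LSBs, so code = 1057.
Code 1057 maps back to 0 + 1057×0.0012207 V = 1.2902832 V.
Error = 1.291 − 1.2902832 = 0.000716797 V = 0.717 mV.

0.717 mV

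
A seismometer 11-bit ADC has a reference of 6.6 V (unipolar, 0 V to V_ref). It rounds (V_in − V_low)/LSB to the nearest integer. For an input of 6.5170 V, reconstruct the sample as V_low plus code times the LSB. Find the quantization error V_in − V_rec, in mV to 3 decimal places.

One LSB is 6.6 V / 2048 = 3.223 mV.
Scaled input = 2022.2448 LSBs, so code = 2022.
Code 2022 maps back to 0 + 2022×0.00322266 V = 6.5162109 V.
V_in − V_rec = 0.000789063 V = 0.789 mV.

0.789 mV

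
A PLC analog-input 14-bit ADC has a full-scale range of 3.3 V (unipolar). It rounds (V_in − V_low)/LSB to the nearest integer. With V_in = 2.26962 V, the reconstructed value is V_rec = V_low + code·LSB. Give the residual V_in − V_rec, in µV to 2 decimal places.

64.34 µV

LSB = 3.3/2^14 = 201.42 µV.
Scaled input = 11268.3194 LSBs, so code = 11268.
V_rec = 0 + 11268·0.000201416 = 2.2695557 V.
Error = 2.26962 − 2.2695557 = 6.43359e-05 V = 64.34 µV.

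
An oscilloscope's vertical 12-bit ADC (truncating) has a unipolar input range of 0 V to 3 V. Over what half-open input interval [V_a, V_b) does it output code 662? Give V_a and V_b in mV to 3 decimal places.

LSB = 3/2^12 = 0.732 mV.
V_a = V_low + 662·LSB = 0.484863 V; V_b = V_low + 663·LSB = 0.485596 V.

[484.863 mV, 485.596 mV)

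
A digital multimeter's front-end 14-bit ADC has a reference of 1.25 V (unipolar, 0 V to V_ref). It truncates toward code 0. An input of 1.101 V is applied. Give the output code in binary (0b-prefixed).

LSB = 1.25 V / 16384 = 76.29 µV.
(V_in − V_low)/LSB = (1.101 − 0) / 7.62939e-05 = 14431.027.
Floor → code 14431.
In binary (0b-prefixed): 0b11100001011111.

code 0b11100001011111 (decimal 14431)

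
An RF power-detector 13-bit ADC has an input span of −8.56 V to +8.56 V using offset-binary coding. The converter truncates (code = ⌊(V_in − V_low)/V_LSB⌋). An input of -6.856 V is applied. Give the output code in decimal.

code 815

With 8192 levels over 17.12 V, one step is 2.090 mV.
Input sits at 815.372 steps above V_low.
⌊·⌋(815.372) = 815.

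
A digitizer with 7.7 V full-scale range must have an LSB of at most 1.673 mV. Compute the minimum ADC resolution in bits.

13 bits

Number of steps required ≥ 7.7 V / 1.673 mV = 4602.51.
Need 2^N ≥ 4602.51; 2^12 = 4096, 2^13 = 8192.
Minimum N = 13.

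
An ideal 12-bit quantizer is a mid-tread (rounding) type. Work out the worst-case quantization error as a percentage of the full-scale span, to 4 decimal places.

Rounding → worst-case error = ½ LSB = V_FS/2^13, so 100/8192 = 0.012207 % of full scale.

0.0122 %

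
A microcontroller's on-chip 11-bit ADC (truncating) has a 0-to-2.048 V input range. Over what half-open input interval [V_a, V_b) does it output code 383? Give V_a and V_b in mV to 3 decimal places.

LSB = 2.048/2^11 = 1.000 mV.
V_a = V_low + 383·LSB = 0.383 V; V_b = V_low + 384·LSB = 0.384 V.

[383.000 mV, 384.000 mV)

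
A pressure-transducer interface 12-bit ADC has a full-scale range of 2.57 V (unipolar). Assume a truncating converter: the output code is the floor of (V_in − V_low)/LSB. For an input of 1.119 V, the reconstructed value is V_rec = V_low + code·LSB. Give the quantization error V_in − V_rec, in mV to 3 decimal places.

One LSB is 2.57 V / 4096 = 0.627 mV.
Scaled input = 1783.4335 LSBs, so code = 1783.
Code 1783 maps back to 0 + 1783×0.000627441 V = 1.118728 V.
Difference: 0.000271973 V → 0.272 mV.

0.272 mV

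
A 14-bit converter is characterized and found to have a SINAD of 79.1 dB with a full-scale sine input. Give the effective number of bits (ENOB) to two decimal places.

12.85 bits

ENOB = (SINAD − 1.76) / 6.02 = (79.1 − 1.76)/6.02 = 12.847.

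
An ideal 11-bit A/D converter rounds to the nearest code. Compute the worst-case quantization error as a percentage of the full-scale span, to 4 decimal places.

0.0244 %

Rounding → worst-case error = ½ LSB = V_FS/2^12, so 100/4096 = 0.0244141 % of full scale.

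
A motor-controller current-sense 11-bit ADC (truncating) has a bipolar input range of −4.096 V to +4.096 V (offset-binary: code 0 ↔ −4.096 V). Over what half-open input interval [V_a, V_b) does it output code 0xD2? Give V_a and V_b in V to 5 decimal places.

LSB = 8.192/2^11 = 4.000 mV.
Code 0xD2 = 210 decimal.
V_a = V_low + 210·LSB = -3.256 V; V_b = V_low + 211·LSB = -3.252 V.

[-3.25600 V, -3.25200 V)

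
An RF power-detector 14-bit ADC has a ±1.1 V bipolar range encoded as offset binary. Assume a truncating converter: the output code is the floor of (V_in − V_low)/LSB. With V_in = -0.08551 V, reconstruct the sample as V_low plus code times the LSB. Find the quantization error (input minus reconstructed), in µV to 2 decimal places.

Step size: 2.2 V ÷ 2^14 = 134.28 µV.
(V_in − V_low)/LSB = (-0.08551 − (−1.1))/0.000134277 = 7555.1837 → code 7555 (floor).
Code 7555 maps back to (−1.1) + 7555×0.000134277 V = -0.085534668 V.
Error = -0.08551 − (−0.085534668) = 2.4668e-05 V = 24.67 µV.

24.67 µV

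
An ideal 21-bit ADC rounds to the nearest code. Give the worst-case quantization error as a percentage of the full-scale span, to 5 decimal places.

0.00002 %

Rounding → worst-case error = ½ LSB = V_FS/2^22, so 100/4194304 = 2.38419e-05 % of full scale.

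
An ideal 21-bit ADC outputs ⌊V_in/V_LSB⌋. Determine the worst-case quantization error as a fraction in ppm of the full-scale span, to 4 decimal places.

0.4768 ppm

Truncating → worst-case error = 1 LSB = V_FS/2^21, so 1e+06/2097152 = 0.476837 ppm of full scale.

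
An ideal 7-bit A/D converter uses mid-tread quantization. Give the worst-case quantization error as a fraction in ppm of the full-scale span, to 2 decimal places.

Rounding → worst-case error = ½ LSB = V_FS/2^8, so 1e+06/256 = 3906.25 ppm of full scale.

3906.25 ppm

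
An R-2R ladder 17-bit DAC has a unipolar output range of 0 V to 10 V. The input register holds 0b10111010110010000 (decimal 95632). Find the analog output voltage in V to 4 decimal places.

LSB = 10 V / 2^17 = 76.29 µV.
Code 0b10111010110010000 = 95632 decimal.
V_out = 0 + 95632 × 7.62939e-05 V = 7.29614 V.

7.2961 V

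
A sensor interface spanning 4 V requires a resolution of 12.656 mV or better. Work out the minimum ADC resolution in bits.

9 bits

Number of steps required ≥ 4 V / 12.656 mV = 316.06.
Need 2^N ≥ 316.06; 2^8 = 256, 2^9 = 512.
Minimum N = 9.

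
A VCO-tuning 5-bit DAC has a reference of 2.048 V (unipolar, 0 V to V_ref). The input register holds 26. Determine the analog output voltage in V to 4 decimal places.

LSB = 2.048 V / 2^5 = 64.000 mV.
V_out = 0 + 26 × 0.064 V = 1.664 V.

1.6640 V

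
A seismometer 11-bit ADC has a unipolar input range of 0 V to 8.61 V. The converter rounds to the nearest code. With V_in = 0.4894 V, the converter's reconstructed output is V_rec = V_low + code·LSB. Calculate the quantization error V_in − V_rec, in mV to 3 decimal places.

One LSB is 8.61 V / 2048 = 4.204 mV.
(0.4894 − 0)/0.0042041 = 116.4101; round gives code 116.
Reconstructed: 0.48767578 V.
Error = 0.4894 − 0.48767578 = 0.00172422 V = 1.724 mV.

1.724 mV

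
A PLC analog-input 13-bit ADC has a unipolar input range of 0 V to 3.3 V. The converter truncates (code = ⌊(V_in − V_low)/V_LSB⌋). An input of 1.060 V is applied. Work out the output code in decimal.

With 8192 levels over 3.3 V, one step is 402.83 µV.
Input sits at 2631.370 steps above V_low.
So the output code is 2631.

code 2631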